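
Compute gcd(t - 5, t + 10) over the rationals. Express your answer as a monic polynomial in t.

1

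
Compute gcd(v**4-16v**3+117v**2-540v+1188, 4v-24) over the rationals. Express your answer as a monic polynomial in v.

v-6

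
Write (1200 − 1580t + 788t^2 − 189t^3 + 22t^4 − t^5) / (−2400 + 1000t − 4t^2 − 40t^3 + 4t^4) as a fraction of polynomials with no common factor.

Repeated division with remainder:
  −t^5 + 22t^4 − 189t^3 + 788t^2 − 1580t + 1200 = (−(1/4)t + 3)(4t^4 − 40t^3 − 4t^2 + 1000t − 2400) + (−70t^3 + 1050t^2 − 5180t + 8400)
  4t^4 − 40t^3 − 4t^2 + 1000t − 2400 = (−(2/35)t − 2/7)(−70t^3 + 1050t^2 − 5180t + 8400) + (0)
Last nonzero remainder: −70t^3 + 1050t^2 − 5180t + 8400. Dividing through by −70 gives the monic gcd t^3 − 15t^2 + 74t − 120.
Cancel t^3 − 15t^2 + 74t − 120 from numerator and denominator to get the reduced form.

(−10 + 7t − t^2)/(20 + 4t)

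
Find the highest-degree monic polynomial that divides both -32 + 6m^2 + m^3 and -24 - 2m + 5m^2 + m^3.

-8 + 2m + m^2

Repeated division with remainder:
  m^3 + 6m^2 - 32 = (m^3 + 5m^2 - 2m - 24) + (m^2 + 2m - 8)
  m^3 + 5m^2 - 2m - 24 = (m + 3)(m^2 + 2m - 8) + (0)
The last nonzero remainder m^2 + 2m - 8 is already monic.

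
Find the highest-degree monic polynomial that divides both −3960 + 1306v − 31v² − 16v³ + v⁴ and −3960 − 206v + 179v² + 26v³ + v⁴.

−36 + 5v + v²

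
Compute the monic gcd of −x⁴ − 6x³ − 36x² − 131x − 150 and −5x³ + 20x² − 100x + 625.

x² + x + 25

By polynomial division,
  −x⁴ − 6x³ − 36x² − 131x − 150 = ((1/5)x + 2)(−5x³ + 20x² − 100x + 625) + (−56x² − 56x − 1400)
  −5x³ + 20x² − 100x + 625 = ((5/56)x − 25/56)(−56x² − 56x − 1400) + (0)
Last nonzero remainder: −56x² − 56x − 1400. Dividing through by −56 gives the monic gcd x² + x + 25.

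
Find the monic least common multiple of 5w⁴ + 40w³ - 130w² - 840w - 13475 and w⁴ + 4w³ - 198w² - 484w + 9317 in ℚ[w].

w⁶ + 8w⁵ - 147w⁴ - 1136w³ + 451w² + 20328w + 326095

Apply the Euclidean algorithm:
  5w⁴ + 40w³ - 130w² - 840w - 13475 = (5)(w⁴ + 4w³ - 198w² - 484w + 9317) + (20w³ + 860w² + 1580w - 60060)
  w⁴ + 4w³ - 198w² - 484w + 9317 = ((1/20)w - 39/20)(20w³ + 860w² + 1580w - 60060) + (1400w² + 5600w - 107800)
  20w³ + 860w² + 1580w - 60060 = ((1/70)w + 39/70)(1400w² + 5600w - 107800) + (0)
Last nonzero remainder: 1400w² + 5600w - 107800. Dividing through by 1400 gives the monic gcd w² + 4w - 77.
Then lcm(f, g) = f·g / gcd(f, g); expanding and making the result monic gives the answer.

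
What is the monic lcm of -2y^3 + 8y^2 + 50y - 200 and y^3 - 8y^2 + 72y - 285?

Apply the Euclidean algorithm:
  -2y^3 + 8y^2 + 50y - 200 = (-2)(y^3 - 8y^2 + 72y - 285) + (-8y^2 + 194y - 770)
  y^3 - 8y^2 + 72y - 285 = (-(1/8)y - 65/32)(-8y^2 + 194y - 770) + ((5917/16)y - 29585/16)
  -8y^2 + 194y - 770 = (-(128/5917)y + 2464/5917)((5917/16)y - 29585/16) + (0)
Last nonzero remainder: (5917/16)y - 29585/16. Dividing through by 5917/16 gives the monic gcd y - 5.
Then lcm(f, g) = f·g / gcd(f, g); expanding and making the result monic gives the answer.

y^5 - 7y^4 + 44y^3 - 53y^2 - 1725y + 5700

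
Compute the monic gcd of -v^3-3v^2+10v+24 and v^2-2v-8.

v+2

Euclidean algorithm in ℚ[v]:
  -v^3-3v^2+10v+24 = (-v-5)(v^2-2v-8) + (-8v-16)
  v^2-2v-8 = (-(1/8)v+1/2)(-8v-16) + (0)
Last nonzero remainder: -8v-16. Dividing through by -8 gives the monic gcd v+2.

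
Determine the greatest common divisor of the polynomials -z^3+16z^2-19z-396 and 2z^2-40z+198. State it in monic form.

z^2-20z+99

By polynomial division,
  -z^3+16z^2-19z-396 = (-(1/2)z-2)(2z^2-40z+198) + (0)
Last nonzero remainder: 2z^2-40z+198. Dividing through by 2 gives the monic gcd z^2-20z+99.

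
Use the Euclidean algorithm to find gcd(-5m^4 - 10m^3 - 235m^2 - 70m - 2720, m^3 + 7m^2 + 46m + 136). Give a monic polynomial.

m^2 + 3m + 34

Euclidean algorithm in ℚ[m]:
  -5m^4 - 10m^3 - 235m^2 - 70m - 2720 = (-5m + 25)(m^3 + 7m^2 + 46m + 136) + (-180m^2 - 540m - 6120)
  m^3 + 7m^2 + 46m + 136 = (-(1/180)m - 1/45)(-180m^2 - 540m - 6120) + (0)
Last nonzero remainder: -180m^2 - 540m - 6120. Dividing through by -180 gives the monic gcd m^2 + 3m + 34.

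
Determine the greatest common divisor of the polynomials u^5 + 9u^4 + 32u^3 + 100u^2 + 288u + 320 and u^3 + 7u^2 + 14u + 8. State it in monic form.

u^2 + 6u + 8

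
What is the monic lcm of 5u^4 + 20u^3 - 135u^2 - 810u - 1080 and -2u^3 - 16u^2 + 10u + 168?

u^6 + 8u^5 - 32u^4 - 354u^3 - 297u^2 + 2538u + 4536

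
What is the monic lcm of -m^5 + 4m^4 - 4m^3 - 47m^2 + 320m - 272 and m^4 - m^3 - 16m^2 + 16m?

m^6 - 4m^5 + 4m^4 + 47m^3 - 320m^2 + 272m

Euclidean algorithm in ℚ[m]:
  -m^5 + 4m^4 - 4m^3 - 47m^2 + 320m - 272 = (-m + 3)(m^4 - m^3 - 16m^2 + 16m) + (-17m^3 + 17m^2 + 272m - 272)
  m^4 - m^3 - 16m^2 + 16m = (-(1/17)m)(-17m^3 + 17m^2 + 272m - 272) + (0)
Last nonzero remainder: -17m^3 + 17m^2 + 272m - 272. Dividing through by -17 gives the monic gcd m^3 - m^2 - 16m + 16.
Then lcm(f, g) = f·g / gcd(f, g); expanding and making the result monic gives the answer.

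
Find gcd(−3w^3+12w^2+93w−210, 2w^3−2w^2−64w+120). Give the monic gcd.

w−2

By polynomial division,
  −3w^3+12w^2+93w−210 = (−3/2)(2w^3−2w^2−64w+120) + (9w^2−3w−30)
  2w^3−2w^2−64w+120 = ((2/9)w−4/27)(9w^2−3w−30) + (−(520/9)w+1040/9)
  9w^2−3w−30 = (−(81/520)w−27/104)(−(520/9)w+1040/9) + (0)
Last nonzero remainder: −(520/9)w+1040/9. Dividing through by −520/9 gives the monic gcd w−2.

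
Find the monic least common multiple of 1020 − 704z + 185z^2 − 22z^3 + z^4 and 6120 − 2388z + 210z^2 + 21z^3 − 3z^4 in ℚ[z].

10200 − 6020z + 1146z^2 − 35z^3 − 12z^4 + z^5

Apply the Euclidean algorithm:
  z^4 − 22z^3 + 185z^2 − 704z + 1020 = (−1/3)(−3z^4 + 21z^3 + 210z^2 − 2388z + 6120) + (−15z^3 + 255z^2 − 1500z + 3060)
  −3z^4 + 21z^3 + 210z^2 − 2388z + 6120 = ((1/5)z + 2)(−15z^3 + 255z^2 − 1500z + 3060) + (0)
Last nonzero remainder: −15z^3 + 255z^2 − 1500z + 3060. Dividing through by −15 gives the monic gcd z^3 − 17z^2 + 100z − 204.
Then lcm(f, g) = f·g / gcd(f, g); expanding and making the result monic gives the answer.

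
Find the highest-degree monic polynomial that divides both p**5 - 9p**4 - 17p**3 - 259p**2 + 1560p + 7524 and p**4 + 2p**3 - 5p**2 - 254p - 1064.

p**2 + 5p + 38

Apply the Euclidean algorithm:
  p**5 - 9p**4 - 17p**3 - 259p**2 + 1560p + 7524 = (p - 11)(p**4 + 2p**3 - 5p**2 - 254p - 1064) + (10p**3 - 60p**2 - 170p - 4180)
  p**4 + 2p**3 - 5p**2 - 254p - 1064 = ((1/10)p + 4/5)(10p**3 - 60p**2 - 170p - 4180) + (60p**2 + 300p + 2280)
  10p**3 - 60p**2 - 170p - 4180 = ((1/6)p - 11/6)(60p**2 + 300p + 2280) + (0)
Last nonzero remainder: 60p**2 + 300p + 2280. Dividing through by 60 gives the monic gcd p**2 + 5p + 38.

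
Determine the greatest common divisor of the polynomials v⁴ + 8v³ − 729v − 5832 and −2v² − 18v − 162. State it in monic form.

By polynomial division,
  v⁴ + 8v³ − 729v − 5832 = (−(1/2)v² + (1/2)v + 36)(−2v² − 18v − 162) + (0)
Last nonzero remainder: −2v² − 18v − 162. Dividing through by −2 gives the monic gcd v² + 9v + 81.

v² + 9v + 81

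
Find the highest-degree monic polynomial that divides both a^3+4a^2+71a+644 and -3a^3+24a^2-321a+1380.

Euclidean algorithm in ℚ[a]:
  a^3+4a^2+71a+644 = (-1/3)(-3a^3+24a^2-321a+1380) + (12a^2-36a+1104)
  -3a^3+24a^2-321a+1380 = (-(1/4)a+5/4)(12a^2-36a+1104) + (0)
Last nonzero remainder: 12a^2-36a+1104. Dividing through by 12 gives the monic gcd a^2-3a+92.

a^2-3a+92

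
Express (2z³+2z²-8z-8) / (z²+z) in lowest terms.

By polynomial division,
  2z³+2z²-8z-8 = (2z)(z²+z) + (-8z-8)
  z²+z = (-(1/8)z)(-8z-8) + (0)
Last nonzero remainder: -8z-8. Dividing through by -8 gives the monic gcd z+1.
Cancel z+1 from numerator and denominator to get the reduced form.

(2z²-8)/(z)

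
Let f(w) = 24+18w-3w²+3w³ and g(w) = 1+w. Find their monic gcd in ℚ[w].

Apply the Euclidean algorithm:
  3w³-3w²+18w+24 = (3w²-6w+24)(w+1) + (0)
The last nonzero remainder w+1 is already monic.

1+w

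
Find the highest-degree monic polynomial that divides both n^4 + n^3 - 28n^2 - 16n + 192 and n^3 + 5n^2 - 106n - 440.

n + 4

Apply the Euclidean algorithm:
  n^4 + n^3 - 28n^2 - 16n + 192 = (n - 4)(n^3 + 5n^2 - 106n - 440) + (98n^2 - 1568)
  n^3 + 5n^2 - 106n - 440 = ((1/98)n + 5/98)(98n^2 - 1568) + (-90n - 360)
  98n^2 - 1568 = (-(49/45)n + 196/45)(-90n - 360) + (0)
Last nonzero remainder: -90n - 360. Dividing through by -90 gives the monic gcd n + 4.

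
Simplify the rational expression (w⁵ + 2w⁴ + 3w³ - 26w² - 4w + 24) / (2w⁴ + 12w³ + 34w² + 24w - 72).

(w² - w - 2)/(2w + 6)

Euclidean algorithm in ℚ[w]:
  w⁵ + 2w⁴ + 3w³ - 26w² - 4w + 24 = ((1/2)w - 2)(2w⁴ + 12w³ + 34w² + 24w - 72) + (10w³ + 30w² + 80w - 120)
  2w⁴ + 12w³ + 34w² + 24w - 72 = ((1/5)w + 3/5)(10w³ + 30w² + 80w - 120) + (0)
Last nonzero remainder: 10w³ + 30w² + 80w - 120. Dividing through by 10 gives the monic gcd w³ + 3w² + 8w - 12.
Cancel w³ + 3w² + 8w - 12 from numerator and denominator to get the reduced form.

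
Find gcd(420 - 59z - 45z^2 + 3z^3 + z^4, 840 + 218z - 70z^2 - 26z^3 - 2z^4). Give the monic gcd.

-84 - 5z + 8z^2 + z^3

Repeated division with remainder:
  z^4 + 3z^3 - 45z^2 - 59z + 420 = (-1/2)(-2z^4 - 26z^3 - 70z^2 + 218z + 840) + (-10z^3 - 80z^2 + 50z + 840)
  -2z^4 - 26z^3 - 70z^2 + 218z + 840 = ((1/5)z + 1)(-10z^3 - 80z^2 + 50z + 840) + (0)
Last nonzero remainder: -10z^3 - 80z^2 + 50z + 840. Dividing through by -10 gives the monic gcd z^3 + 8z^2 - 5z - 84.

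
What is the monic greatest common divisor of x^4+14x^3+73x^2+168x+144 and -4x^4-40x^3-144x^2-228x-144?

Euclidean algorithm in ℚ[x]:
  x^4+14x^3+73x^2+168x+144 = (-1/4)(-4x^4-40x^3-144x^2-228x-144) + (4x^3+37x^2+111x+108)
  -4x^4-40x^3-144x^2-228x-144 = (-x-3/4)(4x^3+37x^2+111x+108) + (-(21/4)x^2-(147/4)x-63)
  4x^3+37x^2+111x+108 = (-(16/21)x-12/7)(-(21/4)x^2-(147/4)x-63) + (0)
Last nonzero remainder: -(21/4)x^2-(147/4)x-63. Dividing through by -21/4 gives the monic gcd x^2+7x+12.

x^2+7x+12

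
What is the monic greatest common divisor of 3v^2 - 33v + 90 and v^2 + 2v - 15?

Apply the Euclidean algorithm:
  3v^2 - 33v + 90 = (3)(v^2 + 2v - 15) + (-39v + 135)
  v^2 + 2v - 15 = (-(1/39)v - 71/507)(-39v + 135) + (660/169)
  -39v + 135 = (-(2197/220)v + 1521/44)(660/169) + (0)
The last nonzero remainder is the constant 660/169, so the polynomials are coprime and gcd = 1.

1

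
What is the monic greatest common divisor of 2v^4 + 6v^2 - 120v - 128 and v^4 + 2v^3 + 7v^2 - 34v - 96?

v^2 + 3v + 16

Euclidean algorithm in ℚ[v]:
  2v^4 + 6v^2 - 120v - 128 = (2)(v^4 + 2v^3 + 7v^2 - 34v - 96) + (-4v^3 - 8v^2 - 52v + 64)
  v^4 + 2v^3 + 7v^2 - 34v - 96 = (-(1/4)v)(-4v^3 - 8v^2 - 52v + 64) + (-6v^2 - 18v - 96)
  -4v^3 - 8v^2 - 52v + 64 = ((2/3)v - 2/3)(-6v^2 - 18v - 96) + (0)
Last nonzero remainder: -6v^2 - 18v - 96. Dividing through by -6 gives the monic gcd v^2 + 3v + 16.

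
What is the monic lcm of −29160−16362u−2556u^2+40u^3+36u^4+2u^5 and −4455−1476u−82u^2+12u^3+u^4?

160380+75411u+5877u^2−1498u^3−178u^4+7u^5+u^6

By polynomial division,
  2u^5+36u^4+40u^3−2556u^2−16362u−29160 = (2u+12)(u^4+12u^3−82u^2−1476u−4455) + (60u^3+1380u^2+10260u+24300)
  u^4+12u^3−82u^2−1476u−4455 = ((1/60)u−11/60)(60u^3+1380u^2+10260u+24300) + (0)
Last nonzero remainder: 60u^3+1380u^2+10260u+24300. Dividing through by 60 gives the monic gcd u^3+23u^2+171u+405.
Then lcm(f, g) = f·g / gcd(f, g); expanding and making the result monic gives the answer.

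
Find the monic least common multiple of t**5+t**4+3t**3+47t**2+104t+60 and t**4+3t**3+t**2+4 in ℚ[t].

t**7+3t**5+45t**4+60t**3+3t**2+44t+60

Euclidean algorithm in ℚ[t]:
  t**5+t**4+3t**3+47t**2+104t+60 = (t−2)(t**4+3t**3+t**2+4) + (8t**3+49t**2+100t+68)
  t**4+3t**3+t**2+4 = ((1/8)t−25/64)(8t**3+49t**2+100t+68) + ((489/64)t**2+(489/16)t+489/16)
  8t**3+49t**2+100t+68 = ((512/489)t+1088/489)((489/64)t**2+(489/16)t+489/16) + (0)
Last nonzero remainder: (489/64)t**2+(489/16)t+489/16. Dividing through by 489/64 gives the monic gcd t**2+4t+4.
Then lcm(f, g) = f·g / gcd(f, g); expanding and making the result monic gives the answer.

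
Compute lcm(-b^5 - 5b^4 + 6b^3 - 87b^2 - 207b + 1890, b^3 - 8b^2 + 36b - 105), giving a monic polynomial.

b^6 - 31b^4 + 117b^3 - 228b^2 - 2925b + 9450

Apply the Euclidean algorithm:
  -b^5 - 5b^4 + 6b^3 - 87b^2 - 207b + 1890 = (-b^2 - 13b - 62)(b^3 - 8b^2 + 36b - 105) + (-220b^2 + 660b - 4620)
  b^3 - 8b^2 + 36b - 105 = (-(1/220)b + 1/44)(-220b^2 + 660b - 4620) + (0)
Last nonzero remainder: -220b^2 + 660b - 4620. Dividing through by -220 gives the monic gcd b^2 - 3b + 21.
Then lcm(f, g) = f·g / gcd(f, g); expanding and making the result monic gives the answer.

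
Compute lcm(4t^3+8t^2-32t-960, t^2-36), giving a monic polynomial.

t^4+8t^3+4t^2-288t-1440

By polynomial division,
  4t^3+8t^2-32t-960 = (4t+8)(t^2-36) + (112t-672)
  t^2-36 = ((1/112)t+3/56)(112t-672) + (0)
Last nonzero remainder: 112t-672. Dividing through by 112 gives the monic gcd t-6.
Then lcm(f, g) = f·g / gcd(f, g); expanding and making the result monic gives the answer.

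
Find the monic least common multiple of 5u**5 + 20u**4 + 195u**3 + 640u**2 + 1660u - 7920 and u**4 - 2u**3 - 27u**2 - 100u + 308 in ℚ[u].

u**6 - 3u**5 + 11u**4 - 145u**3 - 564u**2 - 3908u + 11088

Apply the Euclidean algorithm:
  5u**5 + 20u**4 + 195u**3 + 640u**2 + 1660u - 7920 = (5u + 30)(u**4 - 2u**3 - 27u**2 - 100u + 308) + (390u**3 + 1950u**2 + 3120u - 17160)
  u**4 - 2u**3 - 27u**2 - 100u + 308 = ((1/390)u - 7/390)(390u**3 + 1950u**2 + 3120u - 17160) + (0)
Last nonzero remainder: 390u**3 + 1950u**2 + 3120u - 17160. Dividing through by 390 gives the monic gcd u**3 + 5u**2 + 8u - 44.
Then lcm(f, g) = f·g / gcd(f, g); expanding and making the result monic gives the answer.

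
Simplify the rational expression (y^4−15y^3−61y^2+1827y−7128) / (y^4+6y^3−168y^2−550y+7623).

(y^2−17y+72)/(y^2+4y−77)

Apply the Euclidean algorithm:
  y^4−15y^3−61y^2+1827y−7128 = (y^4+6y^3−168y^2−550y+7623) + (−21y^3+107y^2+2377y−14751)
  y^4+6y^3−168y^2−550y+7623 = (−(1/21)y−233/441)(−21y^3+107y^2+2377y−14751) + ((760/441)y^2+(1520/441)y−8360/49)
  −21y^3+107y^2+2377y−14751 = (−(9261/760)y+65709/760)((760/441)y^2+(1520/441)y−8360/49) + (0)
Last nonzero remainder: (760/441)y^2+(1520/441)y−8360/49. Dividing through by 760/441 gives the monic gcd y^2+2y−99.
Cancel y^2+2y−99 from numerator and denominator to get the reduced form.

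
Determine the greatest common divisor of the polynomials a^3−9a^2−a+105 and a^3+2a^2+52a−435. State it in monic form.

Euclidean algorithm in ℚ[a]:
  a^3−9a^2−a+105 = (a^3+2a^2+52a−435) + (−11a^2−53a+540)
  a^3+2a^2+52a−435 = (−(1/11)a+31/121)(−11a^2−53a+540) + ((13875/121)a−69375/121)
  −11a^2−53a+540 = (−(1331/13875)a−4356/4625)((13875/121)a−69375/121) + (0)
Last nonzero remainder: (13875/121)a−69375/121. Dividing through by 13875/121 gives the monic gcd a−5.

a−5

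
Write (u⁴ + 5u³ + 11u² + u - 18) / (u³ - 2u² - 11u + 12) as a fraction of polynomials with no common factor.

(u³ + 6u² + 17u + 18)/(u² - u - 12)

By polynomial division,
  u⁴ + 5u³ + 11u² + u - 18 = (u + 7)(u³ - 2u² - 11u + 12) + (36u² + 66u - 102)
  u³ - 2u² - 11u + 12 = ((1/36)u - 23/216)(36u² + 66u - 102) + (-(41/36)u + 41/36)
  36u² + 66u - 102 = (-(1296/41)u - 3672/41)(-(41/36)u + 41/36) + (0)
Last nonzero remainder: -(41/36)u + 41/36. Dividing through by -41/36 gives the monic gcd u - 1.
Cancel u - 1 from numerator and denominator to get the reduced form.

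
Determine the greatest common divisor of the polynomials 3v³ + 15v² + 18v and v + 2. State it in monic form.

v + 2

By polynomial division,
  3v³ + 15v² + 18v = (3v² + 9v)(v + 2) + (0)
The last nonzero remainder v + 2 is already monic.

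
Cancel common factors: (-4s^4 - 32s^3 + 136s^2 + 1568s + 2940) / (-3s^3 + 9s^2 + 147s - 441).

(4s^2 + 32s + 60)/(3s - 9)

By polynomial division,
  -4s^4 - 32s^3 + 136s^2 + 1568s + 2940 = ((4/3)s + 44/3)(-3s^3 + 9s^2 + 147s - 441) + (-192s^2 + 9408)
  -3s^3 + 9s^2 + 147s - 441 = ((1/64)s - 3/64)(-192s^2 + 9408) + (0)
Last nonzero remainder: -192s^2 + 9408. Dividing through by -192 gives the monic gcd s^2 - 49.
Cancel s^2 - 49 from numerator and denominator to get the reduced form.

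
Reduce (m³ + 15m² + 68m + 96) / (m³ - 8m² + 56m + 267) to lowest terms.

(m² + 12m + 32)/(m² - 11m + 89)

Repeated division with remainder:
  m³ + 15m² + 68m + 96 = (m³ - 8m² + 56m + 267) + (23m² + 12m - 171)
  m³ - 8m² + 56m + 267 = ((1/23)m - 196/529)(23m² + 12m - 171) + ((35909/529)m + 107727/529)
  23m² + 12m - 171 = ((12167/35909)m - 30153/35909)((35909/529)m + 107727/529) + (0)
Last nonzero remainder: (35909/529)m + 107727/529. Dividing through by 35909/529 gives the monic gcd m + 3.
Cancel m + 3 from numerator and denominator to get the reduced form.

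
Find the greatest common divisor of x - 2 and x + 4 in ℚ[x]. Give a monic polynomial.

1

Apply the Euclidean algorithm:
  x - 2 = (x + 4) + (-6)
  x + 4 = (-(1/6)x - 2/3)(-6) + (0)
The last nonzero remainder is the constant -6, so the polynomials are coprime and gcd = 1.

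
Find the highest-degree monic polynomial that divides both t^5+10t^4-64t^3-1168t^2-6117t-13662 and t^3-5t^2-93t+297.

t^2-2t-99

Apply the Euclidean algorithm:
  t^5+10t^4-64t^3-1168t^2-6117t-13662 = (t^2+15t+104)(t^3-5t^2-93t+297) + (450t^2-900t-44550)
  t^3-5t^2-93t+297 = ((1/450)t-1/150)(450t^2-900t-44550) + (0)
Last nonzero remainder: 450t^2-900t-44550. Dividing through by 450 gives the monic gcd t^2-2t-99.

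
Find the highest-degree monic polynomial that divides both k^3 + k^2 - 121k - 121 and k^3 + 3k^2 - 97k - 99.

Apply the Euclidean algorithm:
  k^3 + k^2 - 121k - 121 = (k^3 + 3k^2 - 97k - 99) + (-2k^2 - 24k - 22)
  k^3 + 3k^2 - 97k - 99 = (-(1/2)k + 9/2)(-2k^2 - 24k - 22) + (0)
Last nonzero remainder: -2k^2 - 24k - 22. Dividing through by -2 gives the monic gcd k^2 + 12k + 11.

k^2 + 12k + 11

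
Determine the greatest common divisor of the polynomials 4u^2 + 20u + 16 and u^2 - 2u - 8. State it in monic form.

1

By polynomial division,
  4u^2 + 20u + 16 = (4)(u^2 - 2u - 8) + (28u + 48)
  u^2 - 2u - 8 = ((1/28)u - 13/98)(28u + 48) + (-80/49)
  28u + 48 = (-(343/20)u - 147/5)(-80/49) + (0)
The last nonzero remainder is the constant -80/49, so the polynomials are coprime and gcd = 1.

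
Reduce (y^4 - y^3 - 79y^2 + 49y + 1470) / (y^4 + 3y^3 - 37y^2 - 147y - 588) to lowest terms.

(y^2 - y - 30)/(y^2 + 3y + 12)

Repeated division with remainder:
  y^4 - y^3 - 79y^2 + 49y + 1470 = (y^4 + 3y^3 - 37y^2 - 147y - 588) + (-4y^3 - 42y^2 + 196y + 2058)
  y^4 + 3y^3 - 37y^2 - 147y - 588 = (-(1/4)y + 15/8)(-4y^3 - 42y^2 + 196y + 2058) + ((363/4)y^2 - 17787/4)
  -4y^3 - 42y^2 + 196y + 2058 = (-(16/363)y - 56/121)((363/4)y^2 - 17787/4) + (0)
Last nonzero remainder: (363/4)y^2 - 17787/4. Dividing through by 363/4 gives the monic gcd y^2 - 49.
Cancel y^2 - 49 from numerator and denominator to get the reduced form.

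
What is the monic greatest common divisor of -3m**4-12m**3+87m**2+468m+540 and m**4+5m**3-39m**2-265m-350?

m**2+7m+10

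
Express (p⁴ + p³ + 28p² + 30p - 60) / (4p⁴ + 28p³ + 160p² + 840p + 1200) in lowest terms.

(p - 1)/(4p + 20)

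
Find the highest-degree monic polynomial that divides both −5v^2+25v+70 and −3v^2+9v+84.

v−7

Euclidean algorithm in ℚ[v]:
  −5v^2+25v+70 = (5/3)(−3v^2+9v+84) + (10v−70)
  −3v^2+9v+84 = (−(3/10)v−6/5)(10v−70) + (0)
Last nonzero remainder: 10v−70. Dividing through by 10 gives the monic gcd v−7.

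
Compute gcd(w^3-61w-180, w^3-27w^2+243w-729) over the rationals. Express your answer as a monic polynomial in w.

Euclidean algorithm in ℚ[w]:
  w^3-61w-180 = (w^3-27w^2+243w-729) + (27w^2-304w+549)
  w^3-27w^2+243w-729 = ((1/27)w-425/729)(27w^2-304w+549) + ((33124/729)w-33124/81)
  27w^2-304w+549 = ((19683/33124)w-44469/33124)((33124/729)w-33124/81) + (0)
Last nonzero remainder: (33124/729)w-33124/81. Dividing through by 33124/729 gives the monic gcd w-9.

w-9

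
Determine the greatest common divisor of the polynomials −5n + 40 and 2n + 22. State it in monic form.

Repeated division with remainder:
  −5n + 40 = (−5/2)(2n + 22) + (95)
  2n + 22 = ((2/95)n + 22/95)(95) + (0)
The last nonzero remainder is the constant 95, so the polynomials are coprime and gcd = 1.

1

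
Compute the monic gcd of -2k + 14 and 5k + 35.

By polynomial division,
  -2k + 14 = (-2/5)(5k + 35) + (28)
  5k + 35 = ((5/28)k + 5/4)(28) + (0)
The last nonzero remainder is the constant 28, so the polynomials are coprime and gcd = 1.

1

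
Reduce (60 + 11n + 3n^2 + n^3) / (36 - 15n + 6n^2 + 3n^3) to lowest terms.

Repeated division with remainder:
  n^3 + 3n^2 + 11n + 60 = (1/3)(3n^3 + 6n^2 - 15n + 36) + (n^2 + 16n + 48)
  3n^3 + 6n^2 - 15n + 36 = (3n - 42)(n^2 + 16n + 48) + (513n + 2052)
  n^2 + 16n + 48 = ((1/513)n + 4/171)(513n + 2052) + (0)
Last nonzero remainder: 513n + 2052. Dividing through by 513 gives the monic gcd n + 4.
Cancel n + 4 from numerator and denominator to get the reduced form.

(15 - n + n^2)/(9 - 6n + 3n^2)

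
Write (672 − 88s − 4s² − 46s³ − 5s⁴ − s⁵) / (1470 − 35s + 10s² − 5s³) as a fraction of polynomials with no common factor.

Euclidean algorithm in ℚ[s]:
  −s⁵ − 5s⁴ − 46s³ − 4s² − 88s + 672 = ((1/5)s² + (7/5)s + 53/5)(−5s³ + 10s² − 35s + 1470) + (−355s² − 1775s − 14910)
  −5s³ + 10s² − 35s + 1470 = ((1/71)s − 7/71)(−355s² − 1775s − 14910) + (0)
Last nonzero remainder: −355s² − 1775s − 14910. Dividing through by −355 gives the monic gcd s² + 5s + 42.
Cancel s² + 5s + 42 from numerator and denominator to get the reduced form.

(−16 + 4s + s³)/(−35 + 5s)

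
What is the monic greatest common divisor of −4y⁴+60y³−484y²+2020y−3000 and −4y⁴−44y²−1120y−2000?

y²−7y+50

By polynomial division,
  −4y⁴+60y³−484y²+2020y−3000 = (−4y⁴−44y²−1120y−2000) + (60y³−440y²+3140y−1000)
  −4y⁴−44y²−1120y−2000 = (−(1/15)y−22/45)(60y³−440y²+3140y−1000) + (−(448/9)y²+(3136/9)y−22400/9)
  60y³−440y²+3140y−1000 = (−(135/112)y+45/112)(−(448/9)y²+(3136/9)y−22400/9) + (0)
Last nonzero remainder: −(448/9)y²+(3136/9)y−22400/9. Dividing through by −448/9 gives the monic gcd y²−7y+50.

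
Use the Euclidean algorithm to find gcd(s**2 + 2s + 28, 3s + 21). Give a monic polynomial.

By polynomial division,
  s**2 + 2s + 28 = ((1/3)s - 5/3)(3s + 21) + (63)
  3s + 21 = ((1/21)s + 1/3)(63) + (0)
The last nonzero remainder is the constant 63, so the polynomials are coprime and gcd = 1.

1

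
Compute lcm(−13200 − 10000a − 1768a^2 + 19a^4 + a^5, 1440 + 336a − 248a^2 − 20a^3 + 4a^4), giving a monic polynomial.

Apply the Euclidean algorithm:
  a^5 + 19a^4 − 1768a^2 − 10000a − 13200 = ((1/4)a + 6)(4a^4 − 20a^3 − 248a^2 + 336a + 1440) + (182a^3 − 364a^2 − 12376a − 21840)
  4a^4 − 20a^3 − 248a^2 + 336a + 1440 = ((2/91)a − 6/91)(182a^3 − 364a^2 − 12376a − 21840) + (0)
Last nonzero remainder: 182a^3 − 364a^2 − 12376a − 21840. Dividing through by 182 gives the monic gcd a^3 − 2a^2 − 68a − 120.
Then lcm(f, g) = f·g / gcd(f, g); expanding and making the result monic gives the answer.

39600 + 16800a − 4696a^2 − 1768a^3 − 57a^4 + 16a^5 + a^6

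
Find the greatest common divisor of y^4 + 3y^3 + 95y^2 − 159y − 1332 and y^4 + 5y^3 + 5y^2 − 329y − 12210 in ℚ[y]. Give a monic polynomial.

Euclidean algorithm in ℚ[y]:
  y^4 + 3y^3 + 95y^2 − 159y − 1332 = (y^4 + 5y^3 + 5y^2 − 329y − 12210) + (−2y^3 + 90y^2 + 170y + 10878)
  y^4 + 5y^3 + 5y^2 − 329y − 12210 = (−(1/2)y − 25)(−2y^3 + 90y^2 + 170y + 10878) + (2340y^2 + 9360y + 259740)
  −2y^3 + 90y^2 + 170y + 10878 = (−(1/1170)y + 49/1170)(2340y^2 + 9360y + 259740) + (0)
Last nonzero remainder: 2340y^2 + 9360y + 259740. Dividing through by 2340 gives the monic gcd y^2 + 4y + 111.

y^2 + 4y + 111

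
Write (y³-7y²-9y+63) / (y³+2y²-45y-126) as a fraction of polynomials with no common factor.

(y-3)/(y+6)

Repeated division with remainder:
  y³-7y²-9y+63 = (y³+2y²-45y-126) + (-9y²+36y+189)
  y³+2y²-45y-126 = (-(1/9)y-2/3)(-9y²+36y+189) + (0)
Last nonzero remainder: -9y²+36y+189. Dividing through by -9 gives the monic gcd y²-4y-21.
Cancel y²-4y-21 from numerator and denominator to get the reduced form.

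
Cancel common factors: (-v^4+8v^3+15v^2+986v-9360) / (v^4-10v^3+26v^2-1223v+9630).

(-v^2-11v-104)/(v^2+9v+107)

Euclidean algorithm in ℚ[v]:
  -v^4+8v^3+15v^2+986v-9360 = (-1)(v^4-10v^3+26v^2-1223v+9630) + (-2v^3+41v^2-237v+270)
  v^4-10v^3+26v^2-1223v+9630 = (-(1/2)v-21/4)(-2v^3+41v^2-237v+270) + ((491/4)v^2-(9329/4)v+22095/2)
  -2v^3+41v^2-237v+270 = (-(8/491)v+12/491)((491/4)v^2-(9329/4)v+22095/2) + (0)
Last nonzero remainder: (491/4)v^2-(9329/4)v+22095/2. Dividing through by 491/4 gives the monic gcd v^2-19v+90.
Cancel v^2-19v+90 from numerator and denominator to get the reduced form.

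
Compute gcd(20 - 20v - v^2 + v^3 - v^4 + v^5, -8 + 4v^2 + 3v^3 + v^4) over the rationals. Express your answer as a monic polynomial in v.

Euclidean algorithm in ℚ[v]:
  v^5 - v^4 + v^3 - v^2 - 20v + 20 = (v - 4)(v^4 + 3v^3 + 4v^2 - 8) + (9v^3 + 15v^2 - 12v - 12)
  v^4 + 3v^3 + 4v^2 - 8 = ((1/9)v + 4/27)(9v^3 + 15v^2 - 12v - 12) + ((28/9)v^2 + (28/9)v - 56/9)
  9v^3 + 15v^2 - 12v - 12 = ((81/28)v + 27/14)((28/9)v^2 + (28/9)v - 56/9) + (0)
Last nonzero remainder: (28/9)v^2 + (28/9)v - 56/9. Dividing through by 28/9 gives the monic gcd v^2 + v - 2.

-2 + v + v^2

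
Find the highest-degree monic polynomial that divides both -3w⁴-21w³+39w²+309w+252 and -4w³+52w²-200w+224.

Repeated division with remainder:
  -3w⁴-21w³+39w²+309w+252 = ((3/4)w+15)(-4w³+52w²-200w+224) + (-591w²+3141w-3108)
  -4w³+52w²-200w+224 = ((4/591)w-6056/116427)(-591w²+3141w-3108) + (-(604800/38809)w+2419200/38809)
  -591w²+3141w-3108 = ((7645373/201600)w-1435933/28800)(-(604800/38809)w+2419200/38809) + (0)
Last nonzero remainder: -(604800/38809)w+2419200/38809. Dividing through by -604800/38809 gives the monic gcd w-4.

w-4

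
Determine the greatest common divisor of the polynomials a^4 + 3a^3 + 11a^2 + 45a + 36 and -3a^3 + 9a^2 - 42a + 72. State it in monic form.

a^2 - a + 12

Euclidean algorithm in ℚ[a]:
  a^4 + 3a^3 + 11a^2 + 45a + 36 = (-(1/3)a - 2)(-3a^3 + 9a^2 - 42a + 72) + (15a^2 - 15a + 180)
  -3a^3 + 9a^2 - 42a + 72 = (-(1/5)a + 2/5)(15a^2 - 15a + 180) + (0)
Last nonzero remainder: 15a^2 - 15a + 180. Dividing through by 15 gives the monic gcd a^2 - a + 12.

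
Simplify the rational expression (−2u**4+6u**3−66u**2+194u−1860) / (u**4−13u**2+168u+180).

(−2u**2−8u−62)/(u**2+7u+6)

Euclidean algorithm in ℚ[u]:
  −2u**4+6u**3−66u**2+194u−1860 = (−2)(u**4−13u**2+168u+180) + (6u**3−92u**2+530u−1500)
  u**4−13u**2+168u+180 = ((1/6)u+23/9)(6u**3−92u**2+530u−1500) + ((1204/9)u**2−(8428/9)u+12040/3)
  6u**3−92u**2+530u−1500 = ((27/602)u−225/602)((1204/9)u**2−(8428/9)u+12040/3) + (0)
Last nonzero remainder: (1204/9)u**2−(8428/9)u+12040/3. Dividing through by 1204/9 gives the monic gcd u**2−7u+30.
Cancel u**2−7u+30 from numerator and denominator to get the reduced form.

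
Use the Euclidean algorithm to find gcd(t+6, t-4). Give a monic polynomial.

1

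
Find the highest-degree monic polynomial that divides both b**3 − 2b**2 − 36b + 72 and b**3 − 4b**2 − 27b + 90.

b − 6

Repeated division with remainder:
  b**3 − 2b**2 − 36b + 72 = (b**3 − 4b**2 − 27b + 90) + (2b**2 − 9b − 18)
  b**3 − 4b**2 − 27b + 90 = ((1/2)b + 1/4)(2b**2 − 9b − 18) + (−(63/4)b + 189/2)
  2b**2 − 9b − 18 = (−(8/63)b − 4/21)(−(63/4)b + 189/2) + (0)
Last nonzero remainder: −(63/4)b + 189/2. Dividing through by −63/4 gives the monic gcd b − 6.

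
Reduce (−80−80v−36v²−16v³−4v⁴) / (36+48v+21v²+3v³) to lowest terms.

(−20−4v²)/(9+3v)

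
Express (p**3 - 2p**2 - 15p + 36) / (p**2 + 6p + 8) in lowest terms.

Euclidean algorithm in ℚ[p]:
  p**3 - 2p**2 - 15p + 36 = (p - 8)(p**2 + 6p + 8) + (25p + 100)
  p**2 + 6p + 8 = ((1/25)p + 2/25)(25p + 100) + (0)
Last nonzero remainder: 25p + 100. Dividing through by 25 gives the monic gcd p + 4.
Cancel p + 4 from numerator and denominator to get the reduced form.

(p**2 - 6p + 9)/(p + 2)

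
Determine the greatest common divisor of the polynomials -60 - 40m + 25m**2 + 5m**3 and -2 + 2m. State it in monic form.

1

By polynomial division,
  5m**3 + 25m**2 - 40m - 60 = ((5/2)m**2 + 15m - 5)(2m - 2) + (-70)
  2m - 2 = (-(1/35)m + 1/35)(-70) + (0)
The last nonzero remainder is the constant -70, so the polynomials are coprime and gcd = 1.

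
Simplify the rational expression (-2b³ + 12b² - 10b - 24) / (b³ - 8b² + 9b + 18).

(-2b + 8)/(b - 6)

Euclidean algorithm in ℚ[b]:
  -2b³ + 12b² - 10b - 24 = (-2)(b³ - 8b² + 9b + 18) + (-4b² + 8b + 12)
  b³ - 8b² + 9b + 18 = (-(1/4)b + 3/2)(-4b² + 8b + 12) + (0)
Last nonzero remainder: -4b² + 8b + 12. Dividing through by -4 gives the monic gcd b² - 2b - 3.
Cancel b² - 2b - 3 from numerator and denominator to get the reduced form.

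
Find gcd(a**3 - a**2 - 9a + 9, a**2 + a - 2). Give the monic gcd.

Euclidean algorithm in ℚ[a]:
  a**3 - a**2 - 9a + 9 = (a - 2)(a**2 + a - 2) + (-5a + 5)
  a**2 + a - 2 = (-(1/5)a - 2/5)(-5a + 5) + (0)
Last nonzero remainder: -5a + 5. Dividing through by -5 gives the monic gcd a - 1.

a - 1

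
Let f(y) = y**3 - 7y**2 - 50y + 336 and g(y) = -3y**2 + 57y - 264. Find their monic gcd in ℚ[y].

Apply the Euclidean algorithm:
  y**3 - 7y**2 - 50y + 336 = (-(1/3)y - 4)(-3y**2 + 57y - 264) + (90y - 720)
  -3y**2 + 57y - 264 = (-(1/30)y + 11/30)(90y - 720) + (0)
Last nonzero remainder: 90y - 720. Dividing through by 90 gives the monic gcd y - 8.

y - 8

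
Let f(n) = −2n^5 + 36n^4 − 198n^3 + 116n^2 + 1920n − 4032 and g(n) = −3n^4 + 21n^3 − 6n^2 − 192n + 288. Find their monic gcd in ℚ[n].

n^3 − 5n^2 − 8n + 48

Apply the Euclidean algorithm:
  −2n^5 + 36n^4 − 198n^3 + 116n^2 + 1920n − 4032 = ((2/3)n − 22/3)(−3n^4 + 21n^3 − 6n^2 − 192n + 288) + (−40n^3 + 200n^2 + 320n − 1920)
  −3n^4 + 21n^3 − 6n^2 − 192n + 288 = ((3/40)n − 3/20)(−40n^3 + 200n^2 + 320n − 1920) + (0)
Last nonzero remainder: −40n^3 + 200n^2 + 320n − 1920. Dividing through by −40 gives the monic gcd n^3 − 5n^2 − 8n + 48.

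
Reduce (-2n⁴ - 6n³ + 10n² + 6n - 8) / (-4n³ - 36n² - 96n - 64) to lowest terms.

(n² - 2n + 1)/(2n + 8)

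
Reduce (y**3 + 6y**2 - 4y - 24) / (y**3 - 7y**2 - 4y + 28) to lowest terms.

(y + 6)/(y - 7)

Apply the Euclidean algorithm:
  y**3 + 6y**2 - 4y - 24 = (y**3 - 7y**2 - 4y + 28) + (13y**2 - 52)
  y**3 - 7y**2 - 4y + 28 = ((1/13)y - 7/13)(13y**2 - 52) + (0)
Last nonzero remainder: 13y**2 - 52. Dividing through by 13 gives the monic gcd y**2 - 4.
Cancel y**2 - 4 from numerator and denominator to get the reduced form.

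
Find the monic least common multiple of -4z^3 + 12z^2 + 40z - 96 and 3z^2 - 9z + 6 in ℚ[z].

z^4 - 4z^3 - 7z^2 + 34z - 24

Euclidean algorithm in ℚ[z]:
  -4z^3 + 12z^2 + 40z - 96 = (-(4/3)z)(3z^2 - 9z + 6) + (48z - 96)
  3z^2 - 9z + 6 = ((1/16)z - 1/16)(48z - 96) + (0)
Last nonzero remainder: 48z - 96. Dividing through by 48 gives the monic gcd z - 2.
Then lcm(f, g) = f·g / gcd(f, g); expanding and making the result monic gives the answer.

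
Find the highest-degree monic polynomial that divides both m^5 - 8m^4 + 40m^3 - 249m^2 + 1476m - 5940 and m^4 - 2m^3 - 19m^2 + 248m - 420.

By polynomial division,
  m^5 - 8m^4 + 40m^3 - 249m^2 + 1476m - 5940 = (m - 6)(m^4 - 2m^3 - 19m^2 + 248m - 420) + (47m^3 - 611m^2 + 3384m - 8460)
  m^4 - 2m^3 - 19m^2 + 248m - 420 = ((1/47)m + 11/47)(47m^3 - 611m^2 + 3384m - 8460) + (52m^2 - 364m + 1560)
  47m^3 - 611m^2 + 3384m - 8460 = ((47/52)m - 141/26)(52m^2 - 364m + 1560) + (0)
Last nonzero remainder: 52m^2 - 364m + 1560. Dividing through by 52 gives the monic gcd m^2 - 7m + 30.

m^2 - 7m + 30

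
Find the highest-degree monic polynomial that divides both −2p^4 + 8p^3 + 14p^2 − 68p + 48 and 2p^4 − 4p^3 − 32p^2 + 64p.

p^2 − 6p + 8

By polynomial division,
  −2p^4 + 8p^3 + 14p^2 − 68p + 48 = (−1)(2p^4 − 4p^3 − 32p^2 + 64p) + (4p^3 − 18p^2 − 4p + 48)
  2p^4 − 4p^3 − 32p^2 + 64p = ((1/2)p + 5/4)(4p^3 − 18p^2 − 4p + 48) + (−(15/2)p^2 + 45p − 60)
  4p^3 − 18p^2 − 4p + 48 = (−(8/15)p − 4/5)(−(15/2)p^2 + 45p − 60) + (0)
Last nonzero remainder: −(15/2)p^2 + 45p − 60. Dividing through by −15/2 gives the monic gcd p^2 − 6p + 8.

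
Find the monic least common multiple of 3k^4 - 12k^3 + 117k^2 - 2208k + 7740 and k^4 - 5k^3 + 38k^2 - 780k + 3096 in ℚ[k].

Euclidean algorithm in ℚ[k]:
  3k^4 - 12k^3 + 117k^2 - 2208k + 7740 = (3)(k^4 - 5k^3 + 38k^2 - 780k + 3096) + (3k^3 + 3k^2 + 132k - 1548)
  k^4 - 5k^3 + 38k^2 - 780k + 3096 = ((1/3)k - 2)(3k^3 + 3k^2 + 132k - 1548) + (0)
Last nonzero remainder: 3k^3 + 3k^2 + 132k - 1548. Dividing through by 3 gives the monic gcd k^3 + k^2 + 44k - 516.
Then lcm(f, g) = f·g / gcd(f, g); expanding and making the result monic gives the answer.

k^5 - 10k^4 + 63k^3 - 970k^2 + 6996k - 15480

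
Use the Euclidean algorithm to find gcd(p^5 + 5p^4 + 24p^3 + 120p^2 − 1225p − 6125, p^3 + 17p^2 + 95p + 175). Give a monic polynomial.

By polynomial division,
  p^5 + 5p^4 + 24p^3 + 120p^2 − 1225p − 6125 = (p^2 − 12p + 133)(p^3 + 17p^2 + 95p + 175) + (−1176p^2 − 11760p − 29400)
  p^3 + 17p^2 + 95p + 175 = (−(1/1176)p − 1/168)(−1176p^2 − 11760p − 29400) + (0)
Last nonzero remainder: −1176p^2 − 11760p − 29400. Dividing through by −1176 gives the monic gcd p^2 + 10p + 25.

p^2 + 10p + 25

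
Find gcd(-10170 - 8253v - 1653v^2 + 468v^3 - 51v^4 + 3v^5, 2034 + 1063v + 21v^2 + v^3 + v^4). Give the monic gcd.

Euclidean algorithm in ℚ[v]:
  3v^5 - 51v^4 + 468v^3 - 1653v^2 - 8253v - 10170 = (3v - 54)(v^4 + v^3 + 21v^2 + 1063v + 2034) + (459v^3 - 3708v^2 + 43047v + 99666)
  v^4 + v^3 + 21v^2 + 1063v + 2034 = ((1/459)v + 463/23409)(459v^3 - 3708v^2 + 43047v + 99666) + ((1444/2601)v^2 - (14440/2601)v + 163172/2601)
  459v^3 - 3708v^2 + 43047v + 99666 = ((1193859/1444)v + 1147041/722)((1444/2601)v^2 - (14440/2601)v + 163172/2601) + (0)
Last nonzero remainder: (1444/2601)v^2 - (14440/2601)v + 163172/2601. Dividing through by 1444/2601 gives the monic gcd v^2 - 10v + 113.

113 - 10v + v^2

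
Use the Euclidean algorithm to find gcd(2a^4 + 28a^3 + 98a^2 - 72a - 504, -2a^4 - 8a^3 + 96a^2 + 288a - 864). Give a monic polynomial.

a^2 + 4a - 12

By polynomial division,
  2a^4 + 28a^3 + 98a^2 - 72a - 504 = (-1)(-2a^4 - 8a^3 + 96a^2 + 288a - 864) + (20a^3 + 194a^2 + 216a - 1368)
  -2a^4 - 8a^3 + 96a^2 + 288a - 864 = (-(1/10)a + 57/100)(20a^3 + 194a^2 + 216a - 1368) + ((351/50)a^2 + (702/25)a - 2106/25)
  20a^3 + 194a^2 + 216a - 1368 = ((1000/351)a + 1900/117)((351/50)a^2 + (702/25)a - 2106/25) + (0)
Last nonzero remainder: (351/50)a^2 + (702/25)a - 2106/25. Dividing through by 351/50 gives the monic gcd a^2 + 4a - 12.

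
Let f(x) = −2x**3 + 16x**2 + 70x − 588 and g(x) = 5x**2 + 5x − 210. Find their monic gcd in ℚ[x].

By polynomial division,
  −2x**3 + 16x**2 + 70x − 588 = (−(2/5)x + 18/5)(5x**2 + 5x − 210) + (−32x + 168)
  5x**2 + 5x − 210 = (−(5/32)x − 125/128)(−32x + 168) + (−735/16)
  −32x + 168 = ((512/735)x − 128/35)(−735/16) + (0)
The last nonzero remainder is the constant −735/16, so the polynomials are coprime and gcd = 1.

1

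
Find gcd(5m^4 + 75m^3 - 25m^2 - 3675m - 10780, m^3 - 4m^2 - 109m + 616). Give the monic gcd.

m^2 + 4m - 77

By polynomial division,
  5m^4 + 75m^3 - 25m^2 - 3675m - 10780 = (5m + 95)(m^3 - 4m^2 - 109m + 616) + (900m^2 + 3600m - 69300)
  m^3 - 4m^2 - 109m + 616 = ((1/900)m - 2/225)(900m^2 + 3600m - 69300) + (0)
Last nonzero remainder: 900m^2 + 3600m - 69300. Dividing through by 900 gives the monic gcd m^2 + 4m - 77.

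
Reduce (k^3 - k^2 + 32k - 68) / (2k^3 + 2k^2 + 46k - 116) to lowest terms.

Repeated division with remainder:
  k^3 - k^2 + 32k - 68 = (1/2)(2k^3 + 2k^2 + 46k - 116) + (-2k^2 + 9k - 10)
  2k^3 + 2k^2 + 46k - 116 = (-k - 11/2)(-2k^2 + 9k - 10) + ((171/2)k - 171)
  -2k^2 + 9k - 10 = (-(4/171)k + 10/171)((171/2)k - 171) + (0)
Last nonzero remainder: (171/2)k - 171. Dividing through by 171/2 gives the monic gcd k - 2.
Cancel k - 2 from numerator and denominator to get the reduced form.

(k^2 + k + 34)/(2k^2 + 6k + 58)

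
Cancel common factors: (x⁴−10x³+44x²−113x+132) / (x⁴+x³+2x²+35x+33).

Euclidean algorithm in ℚ[x]:
  x⁴−10x³+44x²−113x+132 = (x⁴+x³+2x²+35x+33) + (−11x³+42x²−148x+99)
  x⁴+x³+2x²+35x+33 = (−(1/11)x−53/121)(−11x³+42x²−148x+99) + ((840/121)x²−(2520/121)x+840/11)
  −11x³+42x²−148x+99 = (−(1331/840)x+363/280)((840/121)x²−(2520/121)x+840/11) + (0)
Last nonzero remainder: (840/121)x²−(2520/121)x+840/11. Dividing through by 840/121 gives the monic gcd x²−3x+11.
Cancel x²−3x+11 from numerator and denominator to get the reduced form.

(x²−7x+12)/(x²+4x+3)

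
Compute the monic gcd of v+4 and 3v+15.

1

Euclidean algorithm in ℚ[v]:
  v+4 = (1/3)(3v+15) + (-1)
  3v+15 = (-3v-15)(-1) + (0)
The last nonzero remainder is the constant -1, so the polynomials are coprime and gcd = 1.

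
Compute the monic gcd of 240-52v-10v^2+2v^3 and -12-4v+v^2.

-6+v

Apply the Euclidean algorithm:
  2v^3-10v^2-52v+240 = (2v-2)(v^2-4v-12) + (-36v+216)
  v^2-4v-12 = (-(1/36)v-1/18)(-36v+216) + (0)
Last nonzero remainder: -36v+216. Dividing through by -36 gives the monic gcd v-6.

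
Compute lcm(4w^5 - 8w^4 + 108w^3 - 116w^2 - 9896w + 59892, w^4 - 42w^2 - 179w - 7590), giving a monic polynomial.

Euclidean algorithm in ℚ[w]:
  4w^5 - 8w^4 + 108w^3 - 116w^2 - 9896w + 59892 = (4w - 8)(w^4 - 42w^2 - 179w - 7590) + (276w^3 + 264w^2 + 19032w - 828)
  w^4 - 42w^2 - 179w - 7590 = ((1/276)w - 11/3174)(276w^3 + 264w^2 + 19032w - 828) + (-(58212/529)w^2 - (58212/529)w - 174636/23)
  276w^3 + 264w^2 + 19032w - 828 = (-(12167/4851)w + 529/4851)(-(58212/529)w^2 - (58212/529)w - 174636/23) + (0)
Last nonzero remainder: -(58212/529)w^2 - (58212/529)w - 174636/23. Dividing through by -58212/529 gives the monic gcd w^2 + w + 69.
Then lcm(f, g) = f·g / gcd(f, g); expanding and making the result monic gives the answer.

w^7 - 3w^6 - 81w^5 + 164w^4 - 5415w^3 + 20637w^2 + 257167w - 1647030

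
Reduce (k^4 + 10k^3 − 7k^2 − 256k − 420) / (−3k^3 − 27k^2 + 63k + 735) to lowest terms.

Repeated division with remainder:
  k^4 + 10k^3 − 7k^2 − 256k − 420 = (−(1/3)k − 1/3)(−3k^3 − 27k^2 + 63k + 735) + (5k^2 + 10k − 175)
  −3k^3 − 27k^2 + 63k + 735 = (−(3/5)k − 21/5)(5k^2 + 10k − 175) + (0)
Last nonzero remainder: 5k^2 + 10k − 175. Dividing through by 5 gives the monic gcd k^2 + 2k − 35.
Cancel k^2 + 2k − 35 from numerator and denominator to get the reduced form.

(−k^2 − 8k − 12)/(3k + 21)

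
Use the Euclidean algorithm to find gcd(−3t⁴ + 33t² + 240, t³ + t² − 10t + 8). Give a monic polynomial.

t + 4

Repeated division with remainder:
  −3t⁴ + 33t² + 240 = (−3t + 3)(t³ + t² − 10t + 8) + (54t + 216)
  t³ + t² − 10t + 8 = ((1/54)t² − (1/18)t + 1/27)(54t + 216) + (0)
Last nonzero remainder: 54t + 216. Dividing through by 54 gives the monic gcd t + 4.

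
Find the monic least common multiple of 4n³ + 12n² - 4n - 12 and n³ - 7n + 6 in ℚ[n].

n⁴ + n³ - 7n² - n + 6

By polynomial division,
  4n³ + 12n² - 4n - 12 = (4)(n³ - 7n + 6) + (12n² + 24n - 36)
  n³ - 7n + 6 = ((1/12)n - 1/6)(12n² + 24n - 36) + (0)
Last nonzero remainder: 12n² + 24n - 36. Dividing through by 12 gives the monic gcd n² + 2n - 3.
Then lcm(f, g) = f·g / gcd(f, g); expanding and making the result monic gives the answer.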